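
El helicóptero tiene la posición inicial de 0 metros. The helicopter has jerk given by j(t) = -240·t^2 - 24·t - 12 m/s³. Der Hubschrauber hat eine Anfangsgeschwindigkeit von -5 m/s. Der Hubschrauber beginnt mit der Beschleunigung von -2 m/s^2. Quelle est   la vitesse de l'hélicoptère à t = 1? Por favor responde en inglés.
To find the answer, we compute 2 integrals of j(t) = -240·t^2 - 24·t - 12. Taking ∫j(t)dt and applying a(0) = -2, we find a(t) = -80·t^3 - 12·t^2 - 12·t - 2. Taking ∫a(t)dt and applying v(0) = -5, we find v(t) = -20·t^4 - 4·t^3 - 6·t^2 - 2·t - 5. From the given velocity equation v(t) = -20·t^4 - 4·t^3 - 6·t^2 - 2·t - 5, we substitute t = 1 to get v = -37.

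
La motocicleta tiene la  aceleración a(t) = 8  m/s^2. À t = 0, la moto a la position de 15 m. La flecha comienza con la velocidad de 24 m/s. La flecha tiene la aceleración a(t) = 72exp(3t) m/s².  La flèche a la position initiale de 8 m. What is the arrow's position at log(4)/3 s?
To find the answer, we compute 2 antiderivatives of a(t) = 72·exp(3·t). Taking ∫a(t)dt and applying v(0) = 24, we find v(t) = 24·exp(3·t). The antiderivative of velocity, with x(0) = 8, gives position: x(t) = 8·exp(3·t). Using x(t) = 8·exp(3·t) and substituting t = log(4)/3, we find x = 32.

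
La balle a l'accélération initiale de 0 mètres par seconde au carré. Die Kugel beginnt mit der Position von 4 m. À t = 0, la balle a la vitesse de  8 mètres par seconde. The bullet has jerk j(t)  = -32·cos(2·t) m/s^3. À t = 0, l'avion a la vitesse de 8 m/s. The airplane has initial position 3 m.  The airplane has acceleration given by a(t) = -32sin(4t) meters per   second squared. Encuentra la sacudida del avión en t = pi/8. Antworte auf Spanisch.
Partiendo de la aceleración a(t) = -32·sin(4·t), tomamos 1 derivada. Tomando d/dt de a(t), encontramos j(t) = -128·cos(4·t). Usando j(t) = -128·cos(4·t) y sustituyendo t = pi/8, encontramos j = 0.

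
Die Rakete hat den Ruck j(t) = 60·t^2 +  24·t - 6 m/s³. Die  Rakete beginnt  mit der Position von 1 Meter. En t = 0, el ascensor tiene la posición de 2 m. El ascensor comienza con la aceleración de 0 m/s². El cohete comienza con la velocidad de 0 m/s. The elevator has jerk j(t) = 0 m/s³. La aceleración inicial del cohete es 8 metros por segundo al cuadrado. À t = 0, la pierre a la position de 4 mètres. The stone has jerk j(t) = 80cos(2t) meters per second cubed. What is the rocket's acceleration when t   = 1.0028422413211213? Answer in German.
Ausgehend von dem Ruck j(t) = 60·t^2 + 24·t - 6, nehmen wir 1 Stammfunktion. Mit ∫j(t)dt und Anwendung von a(0) = 8, finden wir a(t) = 20·t^3 + 12·t^2 - 6·t + 8. Aus der Gleichung für die Beschleunigung a(t) = 20·t^3 + 12·t^2 - 6·t + 8, setzen wir t = 1.0028422413211213 ein und erhalten a = 34.2222769224314.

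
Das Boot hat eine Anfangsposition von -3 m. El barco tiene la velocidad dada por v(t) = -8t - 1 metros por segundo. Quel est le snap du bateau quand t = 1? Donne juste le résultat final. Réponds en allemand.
Der Snap bei t = 1 ist s = 0.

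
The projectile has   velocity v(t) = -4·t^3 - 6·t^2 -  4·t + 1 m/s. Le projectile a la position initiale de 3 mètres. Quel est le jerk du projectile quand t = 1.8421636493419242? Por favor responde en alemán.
Um dies zu lösen, müssen wir 2 Ableitungen unserer Gleichung für die Geschwindigkeit v(t) = -4·t^3 - 6·t^2 - 4·t + 1 nehmen. Die Ableitung von der Geschwindigkeit ergibt die Beschleunigung: a(t) = -12·t^2 - 12·t - 4. Mit d/dt von a(t) finden wir j(t) = -24·t - 12. Aus der Gleichung für den Ruck j(t) = -24·t - 12, setzen wir t = 1.8421636493419242 ein und erhalten j = -56.2119275842062.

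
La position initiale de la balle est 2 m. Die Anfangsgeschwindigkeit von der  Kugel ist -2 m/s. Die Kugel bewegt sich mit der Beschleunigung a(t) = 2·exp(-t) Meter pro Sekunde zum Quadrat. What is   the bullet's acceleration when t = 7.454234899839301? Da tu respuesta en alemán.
Wir haben die Beschleunigung a(t) = 2·exp(-t). Durch Einsetzen von t = 7.454234899839301: a(7.454234899839301) = 0.00115796894349565.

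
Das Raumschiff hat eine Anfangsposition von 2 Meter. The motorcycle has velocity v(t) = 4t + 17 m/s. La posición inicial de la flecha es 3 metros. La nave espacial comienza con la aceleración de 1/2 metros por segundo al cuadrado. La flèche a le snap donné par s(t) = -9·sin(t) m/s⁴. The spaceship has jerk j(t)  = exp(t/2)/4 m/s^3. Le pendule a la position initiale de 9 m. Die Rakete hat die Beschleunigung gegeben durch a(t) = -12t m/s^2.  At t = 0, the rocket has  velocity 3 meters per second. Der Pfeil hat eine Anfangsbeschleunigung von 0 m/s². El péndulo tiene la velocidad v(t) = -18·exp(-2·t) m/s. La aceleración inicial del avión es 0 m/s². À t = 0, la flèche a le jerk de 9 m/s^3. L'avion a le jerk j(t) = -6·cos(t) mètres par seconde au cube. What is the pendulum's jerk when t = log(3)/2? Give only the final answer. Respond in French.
j(log(3)/2) = -24.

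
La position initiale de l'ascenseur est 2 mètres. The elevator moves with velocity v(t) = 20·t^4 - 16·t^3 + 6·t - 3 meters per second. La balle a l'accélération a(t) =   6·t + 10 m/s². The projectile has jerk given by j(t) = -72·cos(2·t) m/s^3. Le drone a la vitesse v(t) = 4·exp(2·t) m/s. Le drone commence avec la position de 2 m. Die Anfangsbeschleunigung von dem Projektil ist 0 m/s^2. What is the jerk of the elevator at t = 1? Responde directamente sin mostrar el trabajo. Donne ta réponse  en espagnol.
j(1) = 144.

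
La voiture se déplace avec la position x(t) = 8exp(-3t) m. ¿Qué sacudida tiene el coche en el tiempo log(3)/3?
Partiendo de la posición x(t) = 8·exp(-3·t), tomamos 3 derivadas. La derivada de la posición da la velocidad: v(t) = -24·exp(-3·t). Tomando d/dt de v(t), encontramos a(t) = 72·exp(-3·t). Derivando la aceleración, obtenemos la sacudida: j(t) = -216·exp(-3·t). De la ecuación de la sacudida j(t) = -216·exp(-3·t), sustituimos t = log(3)/3 para obtener j = -72.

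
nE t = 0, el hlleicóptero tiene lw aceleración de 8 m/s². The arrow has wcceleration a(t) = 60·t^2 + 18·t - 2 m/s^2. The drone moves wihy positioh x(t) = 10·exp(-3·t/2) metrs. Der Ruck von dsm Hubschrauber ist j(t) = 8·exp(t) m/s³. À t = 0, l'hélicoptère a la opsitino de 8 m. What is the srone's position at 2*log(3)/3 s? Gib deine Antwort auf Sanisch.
Tenemos la posición x(t) = 10·exp(-3·t/2). Sustituyendo t = 2*log(3)/3: x(2*log(3)/3) = 10/3.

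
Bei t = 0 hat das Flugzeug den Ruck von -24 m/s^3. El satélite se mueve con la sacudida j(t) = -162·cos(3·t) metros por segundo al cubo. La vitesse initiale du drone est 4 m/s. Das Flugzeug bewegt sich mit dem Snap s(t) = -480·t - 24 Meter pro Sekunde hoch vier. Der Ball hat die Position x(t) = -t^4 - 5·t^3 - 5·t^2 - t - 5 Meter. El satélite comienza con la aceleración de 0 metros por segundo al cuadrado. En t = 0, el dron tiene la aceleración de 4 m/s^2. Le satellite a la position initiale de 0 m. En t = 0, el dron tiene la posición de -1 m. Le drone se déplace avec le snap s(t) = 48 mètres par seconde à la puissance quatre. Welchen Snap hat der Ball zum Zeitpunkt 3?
Wir müssen unsere Gleichung für die Position x(t) = -t^4 - 5·t^3 - 5·t^2 - t - 5 4-mal ableiten. Durch Ableiten von der Position erhalten wir die Geschwindigkeit: v(t) = -4·t^3 - 15·t^2 - 10·t - 1. Die Ableitung von der Geschwindigkeit ergibt die Beschleunigung: a(t) = -12·t^2 - 30·t - 10. Die Ableitung von der Beschleunigung ergibt den Ruck: j(t) = -24·t - 30. Die Ableitung von dem Ruck ergibt den Snap: s(t) = -24. Mit s(t) = -24 und Einsetzen von t = 3, finden wir s = -24.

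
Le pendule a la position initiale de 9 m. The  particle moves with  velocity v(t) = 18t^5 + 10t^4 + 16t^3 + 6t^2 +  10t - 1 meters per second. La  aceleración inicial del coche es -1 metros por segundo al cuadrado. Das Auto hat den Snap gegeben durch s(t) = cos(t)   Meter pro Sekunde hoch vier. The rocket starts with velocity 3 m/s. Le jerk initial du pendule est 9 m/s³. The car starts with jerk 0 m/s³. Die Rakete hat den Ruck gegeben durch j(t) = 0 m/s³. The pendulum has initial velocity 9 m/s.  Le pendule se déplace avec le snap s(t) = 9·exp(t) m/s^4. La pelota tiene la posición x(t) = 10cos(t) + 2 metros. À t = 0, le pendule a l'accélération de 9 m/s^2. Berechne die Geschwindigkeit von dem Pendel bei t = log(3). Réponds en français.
Nous devons intégrer notre équation du snap s(t) = 9·exp(t) 3 fois. En prenant ∫s(t)dt et en appliquant j(0) = 9, nous trouvons j(t) = 9·exp(t). En prenant ∫j(t)dt et en appliquant a(0) = 9, nous trouvons a(t) = 9·exp(t). La primitive de l'accélération, avec v(0) = 9, donne la vitesse: v(t) = 9·exp(t). Nous avons la vitesse v(t) = 9·exp(t). En substituant t = log(3): v(log(3)) = 27.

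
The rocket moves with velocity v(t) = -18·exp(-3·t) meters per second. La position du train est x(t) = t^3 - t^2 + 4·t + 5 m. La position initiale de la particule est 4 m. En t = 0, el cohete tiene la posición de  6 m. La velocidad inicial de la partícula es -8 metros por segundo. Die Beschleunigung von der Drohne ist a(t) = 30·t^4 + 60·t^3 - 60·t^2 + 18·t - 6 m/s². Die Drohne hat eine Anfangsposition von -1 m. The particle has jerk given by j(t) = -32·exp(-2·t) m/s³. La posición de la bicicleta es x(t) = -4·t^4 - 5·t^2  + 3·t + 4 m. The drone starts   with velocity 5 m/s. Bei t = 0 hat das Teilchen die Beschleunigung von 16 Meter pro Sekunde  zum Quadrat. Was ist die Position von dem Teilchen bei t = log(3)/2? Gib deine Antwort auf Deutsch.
Wir müssen unsere Gleichung für den Ruck j(t) = -32·exp(-2·t) 3-mal integrieren. Durch Integration von dem Ruck und Verwendung der Anfangsbedingung a(0) = 16, erhalten wir a(t) = 16·exp(-2·t). Die Stammfunktion von der Beschleunigung, mit v(0) = -8, ergibt die Geschwindigkeit: v(t) = -8·exp(-2·t). Die Stammfunktion von der Geschwindigkeit ist die Position. Mit x(0) = 4 erhalten wir x(t) = 4·exp(-2·t). Aus der Gleichung für die Position x(t) = 4·exp(-2·t), setzen wir t = log(3)/2 ein und erhalten x = 4/3.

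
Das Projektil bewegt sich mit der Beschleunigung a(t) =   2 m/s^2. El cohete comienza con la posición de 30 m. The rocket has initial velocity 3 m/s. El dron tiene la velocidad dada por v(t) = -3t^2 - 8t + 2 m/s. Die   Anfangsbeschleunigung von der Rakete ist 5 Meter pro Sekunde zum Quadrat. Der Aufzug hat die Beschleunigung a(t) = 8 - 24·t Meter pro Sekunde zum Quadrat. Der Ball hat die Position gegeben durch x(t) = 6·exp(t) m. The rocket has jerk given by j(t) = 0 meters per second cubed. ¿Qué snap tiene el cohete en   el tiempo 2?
Para resolver esto, necesitamos tomar 1 derivada de nuestra ecuación de la sacudida j(t) = 0. La derivada de la sacudida da el snap: s(t) = 0. Tenemos el snap s(t) = 0. Sustituyendo t = 2: s(2) = 0.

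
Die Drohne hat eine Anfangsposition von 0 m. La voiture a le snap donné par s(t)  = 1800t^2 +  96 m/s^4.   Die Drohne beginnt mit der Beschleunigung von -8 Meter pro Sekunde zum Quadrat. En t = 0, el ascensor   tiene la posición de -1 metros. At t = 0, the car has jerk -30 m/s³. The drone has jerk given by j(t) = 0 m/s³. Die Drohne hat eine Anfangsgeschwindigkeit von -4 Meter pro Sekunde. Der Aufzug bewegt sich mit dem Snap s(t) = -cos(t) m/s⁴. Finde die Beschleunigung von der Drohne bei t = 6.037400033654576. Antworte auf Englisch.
We must find the integral of our jerk equation j(t) = 0 1 time. The integral of jerk is acceleration. Using a(0) = -8, we get a(t) = -8. From the given acceleration equation a(t) = -8, we substitute t = 6.037400033654576 to get a = -8.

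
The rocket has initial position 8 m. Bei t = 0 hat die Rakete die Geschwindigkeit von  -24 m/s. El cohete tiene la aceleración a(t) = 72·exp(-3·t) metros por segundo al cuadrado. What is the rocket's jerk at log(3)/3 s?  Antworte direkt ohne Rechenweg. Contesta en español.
La respuesta es -72.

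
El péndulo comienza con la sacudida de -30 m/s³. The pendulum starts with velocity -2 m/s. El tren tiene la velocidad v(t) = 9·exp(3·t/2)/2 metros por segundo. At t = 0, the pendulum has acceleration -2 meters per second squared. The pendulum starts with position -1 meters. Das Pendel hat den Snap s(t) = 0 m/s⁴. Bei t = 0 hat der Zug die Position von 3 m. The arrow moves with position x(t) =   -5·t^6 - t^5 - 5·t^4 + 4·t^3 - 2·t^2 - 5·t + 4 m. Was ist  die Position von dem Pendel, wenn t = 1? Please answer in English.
To find the answer, we compute 4 antiderivatives of s(t) = 0. The integral of snap is jerk. Using j(0) = -30, we get j(t) = -30. The antiderivative of jerk, with a(0) = -2, gives acceleration: a(t) = -30·t - 2. Taking ∫a(t)dt and applying v(0) = -2, we find v(t) = -15·t^2 - 2·t - 2. Taking ∫v(t)dt and applying x(0) = -1, we find x(t) = -5·t^3 - t^2 - 2·t - 1. From the given position equation x(t) = -5·t^3 - t^2 - 2·t - 1, we substitute t = 1 to get x = -9.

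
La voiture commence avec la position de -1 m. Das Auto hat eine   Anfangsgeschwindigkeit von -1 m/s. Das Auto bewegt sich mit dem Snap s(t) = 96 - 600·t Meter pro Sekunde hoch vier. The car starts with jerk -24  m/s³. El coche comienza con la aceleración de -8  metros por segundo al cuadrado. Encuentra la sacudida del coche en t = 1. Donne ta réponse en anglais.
We need to integrate our snap equation s(t) = 96 - 600·t 1 time. Integrating snap and using the initial condition j(0) = -24, we get j(t) = -300·t^2 + 96·t - 24. We have jerk j(t) = -300·t^2 + 96·t - 24. Substituting t = 1: j(1) = -228.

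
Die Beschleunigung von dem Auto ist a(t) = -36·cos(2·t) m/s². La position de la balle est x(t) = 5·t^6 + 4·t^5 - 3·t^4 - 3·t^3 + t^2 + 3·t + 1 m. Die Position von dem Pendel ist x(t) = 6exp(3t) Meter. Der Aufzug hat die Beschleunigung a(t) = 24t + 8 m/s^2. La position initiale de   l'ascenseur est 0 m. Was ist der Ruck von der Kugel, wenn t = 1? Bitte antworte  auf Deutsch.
Um dies zu lösen, müssen wir 3 Ableitungen unserer Gleichung für die Position x(t) = 5·t^6 + 4·t^5 - 3·t^4 - 3·t^3 + t^2 + 3·t + 1 nehmen. Durch Ableiten von der Position erhalten wir die Geschwindigkeit: v(t) = 30·t^5 + 20·t^4 - 12·t^3 - 9·t^2 + 2·t + 3. Mit d/dt von v(t) finden wir a(t) = 150·t^4 + 80·t^3 - 36·t^2 - 18·t + 2. Durch Ableiten von der Beschleunigung erhalten wir den Ruck: j(t) = 600·t^3 + 240·t^2 - 72·t - 18. Aus der Gleichung für den Ruck j(t) = 600·t^3 + 240·t^2 - 72·t - 18, setzen wir t = 1 ein und erhalten j = 750.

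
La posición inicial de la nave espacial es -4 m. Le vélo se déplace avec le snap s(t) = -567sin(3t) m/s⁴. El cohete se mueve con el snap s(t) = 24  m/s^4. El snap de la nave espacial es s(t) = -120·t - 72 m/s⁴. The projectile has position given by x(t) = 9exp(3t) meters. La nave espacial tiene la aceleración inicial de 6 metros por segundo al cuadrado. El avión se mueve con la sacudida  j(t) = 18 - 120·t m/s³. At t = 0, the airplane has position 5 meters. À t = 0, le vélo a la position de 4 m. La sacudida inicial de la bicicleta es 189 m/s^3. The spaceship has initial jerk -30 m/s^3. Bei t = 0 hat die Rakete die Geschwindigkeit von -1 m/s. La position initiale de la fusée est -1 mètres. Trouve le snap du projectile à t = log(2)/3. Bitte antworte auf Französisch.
Pour résoudre ceci, nous devons prendre 4 dérivées de notre équation de la position x(t) = 9·exp(3·t). En prenant d/dt de x(t), nous trouvons v(t) = 27·exp(3·t). La dérivée de la vitesse donne l'accélération: a(t) = 81·exp(3·t). En prenant d/dt de a(t), nous trouvons j(t) = 243·exp(3·t). En prenant d/dt de j(t), nous trouvons s(t) = 729·exp(3·t). Nous avons le snap s(t) = 729·exp(3·t). En substituant t = log(2)/3: s(log(2)/3) = 1458.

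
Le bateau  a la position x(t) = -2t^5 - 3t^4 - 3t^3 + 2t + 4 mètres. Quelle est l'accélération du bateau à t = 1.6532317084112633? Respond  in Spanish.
Partiendo de la posición x(t) = -2·t^5 - 3·t^4 - 3·t^3 + 2·t + 4, tomamos 2 derivadas. Derivando la posición, obtenemos la velocidad: v(t) = -10·t^4 - 12·t^3 - 9·t^2 + 2. La derivada de la velocidad da la aceleración: a(t) = -40·t^3 - 36·t^2 - 18·t. Tenemos la aceleración a(t) = -40·t^3 - 36·t^2 - 18·t. Sustituyendo t = 1.6532317084112633: a(1.6532317084112633) = -308.895342080477.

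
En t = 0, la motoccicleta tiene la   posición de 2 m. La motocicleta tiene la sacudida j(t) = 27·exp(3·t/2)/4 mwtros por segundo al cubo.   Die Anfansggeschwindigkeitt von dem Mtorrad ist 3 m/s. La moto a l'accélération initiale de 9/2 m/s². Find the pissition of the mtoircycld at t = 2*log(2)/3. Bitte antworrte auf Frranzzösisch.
Pour résoudre ceci, nous devons prendre 3 primitives de notre équation du jerk j(t) = 27·exp(3·t/2)/4. En prenant ∫j(t)dt et en appliquant a(0) = 9/2, nous trouvons a(t) = 9·exp(3·t/2)/2. En prenant ∫a(t)dt et en appliquant v(0) = 3, nous trouvons v(t) = 3·exp(3·t/2). En prenant ∫v(t)dt et en appliquant x(0) = 2, nous trouvons x(t) = 2·exp(3·t/2). En utilisant x(t) = 2·exp(3·t/2) et en substituant t = 2*log(2)/3, nous trouvons x = 4.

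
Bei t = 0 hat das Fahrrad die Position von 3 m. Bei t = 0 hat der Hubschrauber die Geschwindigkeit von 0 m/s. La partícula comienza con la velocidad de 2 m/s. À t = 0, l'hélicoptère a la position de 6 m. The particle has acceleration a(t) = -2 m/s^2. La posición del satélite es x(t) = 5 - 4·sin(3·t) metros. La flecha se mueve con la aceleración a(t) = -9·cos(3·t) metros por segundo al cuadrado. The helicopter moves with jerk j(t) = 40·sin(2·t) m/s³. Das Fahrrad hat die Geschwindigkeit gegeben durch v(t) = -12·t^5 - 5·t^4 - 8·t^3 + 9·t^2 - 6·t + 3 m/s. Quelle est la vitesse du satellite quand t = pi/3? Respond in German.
Wir müssen unsere Gleichung für die Position x(t) = 5 - 4·sin(3·t) 1-mal ableiten. Mit d/dt von x(t) finden wir v(t) = -12·cos(3·t). Aus der Gleichung für die Geschwindigkeit v(t) = -12·cos(3·t), setzen wir t = pi/3 ein und erhalten v = 12.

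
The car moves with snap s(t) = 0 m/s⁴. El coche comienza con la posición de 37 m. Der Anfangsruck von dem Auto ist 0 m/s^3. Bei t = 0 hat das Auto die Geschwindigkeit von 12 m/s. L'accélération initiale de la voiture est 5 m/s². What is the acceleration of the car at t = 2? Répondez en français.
Pour résoudre ceci, nous devons prendre 2 primitives de notre équation du snap s(t) = 0. En intégrant le snap et en utilisant la condition initiale j(0) = 0, nous obtenons j(t) = 0. La primitive du jerk est l'accélération. En utilisant a(0) = 5, nous obtenons a(t) = 5. De l'équation de l'accélération a(t) = 5, nous substituons t = 2 pour obtenir a = 5.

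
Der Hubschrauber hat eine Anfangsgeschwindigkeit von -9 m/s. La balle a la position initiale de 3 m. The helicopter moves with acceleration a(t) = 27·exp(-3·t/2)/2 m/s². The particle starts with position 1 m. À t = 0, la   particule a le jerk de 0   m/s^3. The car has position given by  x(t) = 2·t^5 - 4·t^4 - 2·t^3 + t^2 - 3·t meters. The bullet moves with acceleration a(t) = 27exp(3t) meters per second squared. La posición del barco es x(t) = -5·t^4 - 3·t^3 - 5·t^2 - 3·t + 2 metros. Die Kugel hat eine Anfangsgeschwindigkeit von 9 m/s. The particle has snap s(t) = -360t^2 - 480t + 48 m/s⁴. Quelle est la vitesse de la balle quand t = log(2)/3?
Nous devons intégrer notre équation de l'accélération a(t) = 27·exp(3·t) 1 fois. L'intégrale de l'accélération, avec v(0) = 9, donne la vitesse: v(t) = 9·exp(3·t). En utilisant v(t) = 9·exp(3·t) et en substituant t = log(2)/3, nous trouvons v = 18.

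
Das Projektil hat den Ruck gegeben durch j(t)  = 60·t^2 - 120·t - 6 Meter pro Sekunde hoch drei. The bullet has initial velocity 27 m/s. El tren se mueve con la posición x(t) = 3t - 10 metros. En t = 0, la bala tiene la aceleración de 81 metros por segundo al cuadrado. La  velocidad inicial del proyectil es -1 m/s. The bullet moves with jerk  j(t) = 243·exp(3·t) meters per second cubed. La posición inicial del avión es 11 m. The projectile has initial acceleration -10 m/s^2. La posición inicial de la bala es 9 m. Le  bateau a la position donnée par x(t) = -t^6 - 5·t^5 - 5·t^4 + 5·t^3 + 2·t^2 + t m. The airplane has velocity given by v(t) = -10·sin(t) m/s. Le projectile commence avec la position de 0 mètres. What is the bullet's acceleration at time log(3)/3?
We need to integrate our jerk equation j(t) = 243·exp(3·t) 1 time. Taking ∫j(t)dt and applying a(0) = 81, we find a(t) = 81·exp(3·t). From the given acceleration equation a(t) = 81·exp(3·t), we substitute t = log(3)/3 to get a = 243.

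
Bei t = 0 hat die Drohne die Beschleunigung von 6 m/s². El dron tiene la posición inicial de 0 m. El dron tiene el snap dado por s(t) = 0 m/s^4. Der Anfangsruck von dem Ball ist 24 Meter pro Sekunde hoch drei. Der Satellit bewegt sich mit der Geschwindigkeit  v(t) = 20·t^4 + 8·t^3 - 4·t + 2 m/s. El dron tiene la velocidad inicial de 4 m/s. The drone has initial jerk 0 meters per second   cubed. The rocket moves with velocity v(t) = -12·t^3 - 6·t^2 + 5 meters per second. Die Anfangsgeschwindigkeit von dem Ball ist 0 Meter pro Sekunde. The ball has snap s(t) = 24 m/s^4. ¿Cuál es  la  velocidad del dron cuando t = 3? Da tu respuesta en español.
Para resolver esto, necesitamos tomar 3 integrales de nuestra ecuación del snap s(t) = 0. La antiderivada del snap es la sacudida. Usando j(0) = 0, obtenemos j(t) = 0. La antiderivada de la sacudida es la aceleración. Usando a(0) = 6, obtenemos a(t) = 6. Integrando la aceleración y usando la condición inicial v(0) = 4, obtenemos v(t) = 6·t + 4. Tenemos la velocidad v(t) = 6·t + 4. Sustituyendo t = 3: v(3) = 22.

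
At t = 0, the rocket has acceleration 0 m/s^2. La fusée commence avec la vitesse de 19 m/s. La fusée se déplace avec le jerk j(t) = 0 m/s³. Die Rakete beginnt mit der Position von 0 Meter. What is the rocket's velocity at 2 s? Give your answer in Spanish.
Necesitamos integrar nuestra ecuación de la sacudida j(t) = 0 2 veces. La antiderivada de la sacudida, con a(0) = 0, da la aceleración: a(t) = 0. Integrando la aceleración y usando la condición inicial v(0) = 19, obtenemos v(t) = 19. De la ecuación de la velocidad v(t) = 19, sustituimos t = 2 para obtener v = 19.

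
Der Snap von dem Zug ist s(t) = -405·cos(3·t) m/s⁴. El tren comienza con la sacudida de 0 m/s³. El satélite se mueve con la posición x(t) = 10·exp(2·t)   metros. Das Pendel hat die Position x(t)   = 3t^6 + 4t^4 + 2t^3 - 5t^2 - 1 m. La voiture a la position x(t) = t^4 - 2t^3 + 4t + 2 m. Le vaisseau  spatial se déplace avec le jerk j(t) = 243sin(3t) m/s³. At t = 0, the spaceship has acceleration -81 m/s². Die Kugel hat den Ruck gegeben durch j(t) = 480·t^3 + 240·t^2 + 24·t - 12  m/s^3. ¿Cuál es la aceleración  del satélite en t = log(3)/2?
Para resolver esto, necesitamos tomar 2 derivadas de nuestra ecuación de la posición x(t) = 10·exp(2·t). Tomando d/dt de x(t), encontramos v(t) = 20·exp(2·t). Tomando d/dt de v(t), encontramos a(t) = 40·exp(2·t). De la ecuación de la aceleración a(t) = 40·exp(2·t), sustituimos t = log(3)/2 para obtener a = 120.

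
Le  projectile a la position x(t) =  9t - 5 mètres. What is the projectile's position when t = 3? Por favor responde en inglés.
Using x(t) = 9·t - 5 and substituting t = 3, we find x = 22.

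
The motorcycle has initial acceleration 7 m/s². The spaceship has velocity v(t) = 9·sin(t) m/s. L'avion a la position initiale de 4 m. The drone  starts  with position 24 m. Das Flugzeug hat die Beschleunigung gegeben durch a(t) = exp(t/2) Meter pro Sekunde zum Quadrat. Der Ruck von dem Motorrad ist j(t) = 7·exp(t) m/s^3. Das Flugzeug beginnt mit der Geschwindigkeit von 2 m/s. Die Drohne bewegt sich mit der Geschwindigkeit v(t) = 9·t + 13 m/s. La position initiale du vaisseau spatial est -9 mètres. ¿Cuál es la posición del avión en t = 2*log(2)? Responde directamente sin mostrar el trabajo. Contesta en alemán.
x(2*log(2)) = 8.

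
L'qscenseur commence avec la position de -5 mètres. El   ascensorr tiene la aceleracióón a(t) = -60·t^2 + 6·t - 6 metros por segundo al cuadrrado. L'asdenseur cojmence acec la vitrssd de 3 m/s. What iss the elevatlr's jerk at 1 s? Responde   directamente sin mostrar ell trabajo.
j(1) = -114.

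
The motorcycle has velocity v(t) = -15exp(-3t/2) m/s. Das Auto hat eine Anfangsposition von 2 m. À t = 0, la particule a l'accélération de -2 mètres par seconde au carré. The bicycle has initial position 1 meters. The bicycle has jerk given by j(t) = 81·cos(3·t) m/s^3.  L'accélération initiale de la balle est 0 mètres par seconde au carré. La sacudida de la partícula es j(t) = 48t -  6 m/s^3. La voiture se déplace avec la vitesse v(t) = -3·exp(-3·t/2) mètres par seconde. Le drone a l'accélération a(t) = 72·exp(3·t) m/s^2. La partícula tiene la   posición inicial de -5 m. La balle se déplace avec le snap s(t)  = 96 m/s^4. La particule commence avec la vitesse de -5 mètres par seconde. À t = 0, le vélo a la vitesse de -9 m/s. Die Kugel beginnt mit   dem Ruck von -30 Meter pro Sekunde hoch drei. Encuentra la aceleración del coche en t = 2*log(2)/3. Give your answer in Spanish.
Debemos derivar nuestra ecuación de la velocidad v(t) = -3·exp(-3·t/2) 1 vez. La derivada de la velocidad da la aceleración: a(t) = 9·exp(-3·t/2)/2. Tenemos la aceleración a(t) = 9·exp(-3·t/2)/2. Sustituyendo t = 2*log(2)/3: a(2*log(2)/3) = 9/4.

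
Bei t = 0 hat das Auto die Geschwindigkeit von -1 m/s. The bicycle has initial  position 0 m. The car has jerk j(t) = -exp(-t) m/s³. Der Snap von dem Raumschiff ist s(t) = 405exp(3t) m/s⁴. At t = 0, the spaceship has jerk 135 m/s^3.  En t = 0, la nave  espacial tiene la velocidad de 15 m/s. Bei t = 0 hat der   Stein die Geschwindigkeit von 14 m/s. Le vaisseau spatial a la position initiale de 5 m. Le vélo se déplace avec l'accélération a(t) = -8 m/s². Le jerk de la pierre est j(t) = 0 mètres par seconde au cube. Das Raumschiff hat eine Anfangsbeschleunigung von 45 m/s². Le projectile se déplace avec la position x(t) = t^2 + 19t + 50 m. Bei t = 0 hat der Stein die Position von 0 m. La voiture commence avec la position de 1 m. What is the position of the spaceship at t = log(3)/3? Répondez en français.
En partant du snap s(t) = 405·exp(3·t), nous prenons 4 intégrales. En prenant ∫s(t)dt et en appliquant j(0) = 135, nous trouvons j(t) = 135·exp(3·t). En intégrant le jerk et en utilisant la condition initiale a(0) = 45, nous obtenons a(t) = 45·exp(3·t). En prenant ∫a(t)dt et en appliquant v(0) = 15, nous trouvons v(t) = 15·exp(3·t). En intégrant la vitesse et en utilisant la condition initiale x(0) = 5, nous obtenons x(t) = 5·exp(3·t). De l'équation de la position x(t) = 5·exp(3·t), nous substituons t = log(3)/3 pour obtenir x = 15.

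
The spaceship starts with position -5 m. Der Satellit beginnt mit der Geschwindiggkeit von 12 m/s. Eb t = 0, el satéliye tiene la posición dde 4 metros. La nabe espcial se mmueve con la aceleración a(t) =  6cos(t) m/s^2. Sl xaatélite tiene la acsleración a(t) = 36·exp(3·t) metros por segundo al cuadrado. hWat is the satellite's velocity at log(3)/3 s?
Starting from acceleration a(t) = 36·exp(3·t), we take 1 antiderivative. Integrating acceleration and using the initial condition v(0) = 12, we get v(t) = 12·exp(3·t). We have velocity v(t) = 12·exp(3·t). Substituting t = log(3)/3: v(log(3)/3) = 36.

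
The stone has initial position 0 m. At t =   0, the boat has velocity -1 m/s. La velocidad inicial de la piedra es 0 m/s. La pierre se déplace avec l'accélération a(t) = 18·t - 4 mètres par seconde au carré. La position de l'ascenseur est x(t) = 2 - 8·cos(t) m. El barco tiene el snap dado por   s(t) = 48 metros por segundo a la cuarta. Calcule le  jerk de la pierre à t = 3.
En partant de l'accélération a(t) = 18·t - 4, nous prenons 1 dérivée. En dérivant l'accélération, nous obtenons le jerk: j(t) = 18. De l'équation du jerk j(t) = 18, nous substituons t = 3 pour obtenir j = 18.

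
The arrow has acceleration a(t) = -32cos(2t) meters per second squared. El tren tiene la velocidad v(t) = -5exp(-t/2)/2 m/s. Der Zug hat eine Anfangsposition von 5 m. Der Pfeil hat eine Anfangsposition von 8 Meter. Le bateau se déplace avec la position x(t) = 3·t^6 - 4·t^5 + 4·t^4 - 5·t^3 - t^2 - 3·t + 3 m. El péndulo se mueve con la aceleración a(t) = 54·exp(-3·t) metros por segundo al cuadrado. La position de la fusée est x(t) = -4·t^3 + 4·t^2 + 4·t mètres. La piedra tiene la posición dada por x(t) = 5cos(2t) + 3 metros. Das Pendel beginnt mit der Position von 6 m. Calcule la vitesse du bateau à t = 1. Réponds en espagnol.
Partiendo de la posición x(t) = 3·t^6 - 4·t^5 + 4·t^4 - 5·t^3 - t^2 - 3·t + 3, tomamos 1 derivada. Tomando d/dt de x(t), encontramos v(t) = 18·t^5 - 20·t^4 + 16·t^3 - 15·t^2 - 2·t - 3. De la ecuación de la velocidad v(t) = 18·t^5 - 20·t^4 + 16·t^3 - 15·t^2 - 2·t - 3, sustituimos t = 1 para obtener v = -6.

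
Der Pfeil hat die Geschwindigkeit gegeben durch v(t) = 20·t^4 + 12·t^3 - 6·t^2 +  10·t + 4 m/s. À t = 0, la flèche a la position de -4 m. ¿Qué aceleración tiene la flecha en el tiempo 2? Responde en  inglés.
We must differentiate our velocity equation v(t) = 20·t^4 + 12·t^3 - 6·t^2 + 10·t + 4 1 time. The derivative of velocity gives acceleration: a(t) = 80·t^3 + 36·t^2 - 12·t + 10. From the given acceleration equation a(t) = 80·t^3 + 36·t^2 - 12·t + 10, we substitute t = 2 to get a = 770.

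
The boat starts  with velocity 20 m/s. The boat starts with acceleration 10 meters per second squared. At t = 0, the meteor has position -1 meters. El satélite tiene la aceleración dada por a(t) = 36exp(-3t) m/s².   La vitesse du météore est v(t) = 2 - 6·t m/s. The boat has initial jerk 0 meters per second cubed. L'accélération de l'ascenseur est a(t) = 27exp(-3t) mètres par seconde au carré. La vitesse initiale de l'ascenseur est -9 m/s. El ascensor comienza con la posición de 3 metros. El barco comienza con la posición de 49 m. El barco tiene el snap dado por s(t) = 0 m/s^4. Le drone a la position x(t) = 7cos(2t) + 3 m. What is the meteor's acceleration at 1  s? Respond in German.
Wir müssen unsere Gleichung für die Geschwindigkeit v(t) = 2 - 6·t 1-mal ableiten. Mit d/dt von v(t) finden wir a(t) = -6. Wir haben die Beschleunigung a(t) = -6. Durch Einsetzen von t = 1: a(1) = -6.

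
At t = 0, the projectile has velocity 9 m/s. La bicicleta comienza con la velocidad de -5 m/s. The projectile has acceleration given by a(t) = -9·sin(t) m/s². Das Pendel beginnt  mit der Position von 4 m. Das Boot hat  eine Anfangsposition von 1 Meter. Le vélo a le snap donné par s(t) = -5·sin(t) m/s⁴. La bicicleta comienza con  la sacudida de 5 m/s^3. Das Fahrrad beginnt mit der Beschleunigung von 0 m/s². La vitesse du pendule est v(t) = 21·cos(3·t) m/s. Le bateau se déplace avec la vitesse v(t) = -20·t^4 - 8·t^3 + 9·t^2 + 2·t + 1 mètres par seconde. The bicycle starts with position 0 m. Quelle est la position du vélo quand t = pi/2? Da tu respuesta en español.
Necesitamos integrar nuestra ecuación del snap s(t) = -5·sin(t) 4 veces. La integral del snap, con j(0) = 5, da la sacudida: j(t) = 5·cos(t). La antiderivada de la sacudida, con a(0) = 0, da la aceleración: a(t) = 5·sin(t). Tomando ∫a(t)dt y aplicando v(0) = -5, encontramos v(t) = -5·cos(t). La integral de la velocidad, con x(0) = 0, da la posición: x(t) = -5·sin(t). De la ecuación de la posición x(t) = -5·sin(t), sustituimos t = pi/2 para obtener x = -5.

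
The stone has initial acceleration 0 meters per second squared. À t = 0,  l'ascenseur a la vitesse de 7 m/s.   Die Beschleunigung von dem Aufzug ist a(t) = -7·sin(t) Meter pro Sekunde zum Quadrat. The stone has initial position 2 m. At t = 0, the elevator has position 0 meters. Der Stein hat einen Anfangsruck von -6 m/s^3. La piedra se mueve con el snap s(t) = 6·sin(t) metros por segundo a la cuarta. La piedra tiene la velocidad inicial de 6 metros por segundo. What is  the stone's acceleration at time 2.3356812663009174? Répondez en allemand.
Wir müssen die Stammfunktion unserer Gleichung für den Snap s(t) = 6·sin(t) 2-mal finden. Mit ∫s(t)dt und Anwendung von j(0) = -6, finden wir j(t) = -6·cos(t). Das Integral von dem Ruck ist die Beschleunigung. Mit a(0) = 0 erhalten wir a(t) = -6·sin(t). Aus der Gleichung für die Beschleunigung a(t) = -6·sin(t), setzen wir t = 2.3356812663009174 ein und erhalten a = -4.32877221786254.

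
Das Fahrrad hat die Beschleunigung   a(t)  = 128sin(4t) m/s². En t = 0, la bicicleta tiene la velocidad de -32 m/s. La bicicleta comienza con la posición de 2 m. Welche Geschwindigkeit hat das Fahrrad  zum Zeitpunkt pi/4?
Um dies zu lösen, müssen wir 1 Integral unserer Gleichung für die Beschleunigung a(t) = 128·sin(4·t) finden. Die Stammfunktion von der Beschleunigung, mit v(0) = -32, ergibt die Geschwindigkeit: v(t) = -32·cos(4·t). Wir haben die Geschwindigkeit v(t) = -32·cos(4·t). Durch Einsetzen von t = pi/4: v(pi/4) = 32.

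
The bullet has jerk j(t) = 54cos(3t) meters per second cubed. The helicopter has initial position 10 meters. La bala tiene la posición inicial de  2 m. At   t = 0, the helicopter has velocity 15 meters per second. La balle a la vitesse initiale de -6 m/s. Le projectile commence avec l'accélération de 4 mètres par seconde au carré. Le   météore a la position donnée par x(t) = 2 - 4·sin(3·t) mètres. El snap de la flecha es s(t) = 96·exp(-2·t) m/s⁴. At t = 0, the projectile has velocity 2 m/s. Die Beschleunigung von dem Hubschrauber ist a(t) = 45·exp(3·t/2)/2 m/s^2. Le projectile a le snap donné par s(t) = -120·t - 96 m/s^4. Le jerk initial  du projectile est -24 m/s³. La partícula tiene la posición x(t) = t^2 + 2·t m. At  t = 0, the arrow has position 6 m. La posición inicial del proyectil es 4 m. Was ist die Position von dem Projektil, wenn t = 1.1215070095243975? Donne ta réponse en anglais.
To solve this, we need to take 4 integrals of our snap equation s(t) = -120·t - 96. The antiderivative of snap is jerk. Using j(0) = -24, we get j(t) = -60·t^2 - 96·t - 24. The integral of jerk, with a(0) = 4, gives acceleration: a(t) = -20·t^3 - 48·t^2 - 24·t + 4. The antiderivative of acceleration is velocity. Using v(0) = 2, we get v(t) = -5·t^4 - 16·t^3 - 12·t^2 + 4·t + 2. The antiderivative of velocity is position. Using x(0) = 4, we get x(t) = -t^5 - 4·t^4 - 4·t^3 + 2·t^2 + 2·t + 4. Using x(t) = -t^5 - 4·t^4 - 4·t^3 + 2·t^2 + 2·t + 4 and substituting t = 1.1215070095243975, we find x = -4.98610917409232.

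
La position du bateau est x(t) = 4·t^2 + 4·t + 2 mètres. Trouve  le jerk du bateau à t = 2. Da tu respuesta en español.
Debemos derivar nuestra ecuación de la posición x(t) = 4·t^2 + 4·t + 2 3 veces. Tomando d/dt de x(t), encontramos v(t) = 8·t + 4. La derivada de la velocidad da la aceleración: a(t) = 8. Tomando d/dt de a(t), encontramos j(t) = 0. De la ecuación de la sacudida j(t) = 0, sustituimos t = 2 para obtener j = 0.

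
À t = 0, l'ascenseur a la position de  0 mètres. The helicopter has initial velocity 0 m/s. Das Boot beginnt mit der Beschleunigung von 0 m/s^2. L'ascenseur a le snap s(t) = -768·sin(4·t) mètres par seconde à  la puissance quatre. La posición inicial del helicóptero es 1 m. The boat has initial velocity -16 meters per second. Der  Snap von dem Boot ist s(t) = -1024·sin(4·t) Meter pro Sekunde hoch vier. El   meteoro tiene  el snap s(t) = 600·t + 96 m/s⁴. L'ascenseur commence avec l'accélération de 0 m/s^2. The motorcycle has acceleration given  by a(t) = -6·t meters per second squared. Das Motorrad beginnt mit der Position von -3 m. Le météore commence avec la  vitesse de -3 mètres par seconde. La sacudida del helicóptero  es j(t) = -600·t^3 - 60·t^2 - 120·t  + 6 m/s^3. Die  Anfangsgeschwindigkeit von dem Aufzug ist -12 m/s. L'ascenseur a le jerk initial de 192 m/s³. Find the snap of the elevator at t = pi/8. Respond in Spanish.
Tenemos el snap s(t) = -768·sin(4·t). Sustituyendo t = pi/8: s(pi/8) = -768.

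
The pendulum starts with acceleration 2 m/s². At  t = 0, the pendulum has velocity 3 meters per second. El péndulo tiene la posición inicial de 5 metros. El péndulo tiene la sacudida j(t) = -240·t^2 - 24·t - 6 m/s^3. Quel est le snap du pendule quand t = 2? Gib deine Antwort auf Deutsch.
Wir müssen unsere Gleichung für den Ruck j(t) = -240·t^2 - 24·t - 6 1-mal ableiten. Die Ableitung von dem Ruck ergibt den Snap: s(t) = -480·t - 24. Aus der Gleichung für den Snap s(t) = -480·t - 24, setzen wir t = 2 ein und erhalten s = -984.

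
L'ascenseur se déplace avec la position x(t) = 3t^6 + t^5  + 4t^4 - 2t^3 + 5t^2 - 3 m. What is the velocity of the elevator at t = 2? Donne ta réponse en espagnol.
Debemos derivar nuestra ecuación de la posición x(t) = 3·t^6 + t^5 + 4·t^4 - 2·t^3 + 5·t^2 - 3 1 vez. Derivando la posición, obtenemos la velocidad: v(t) = 18·t^5 + 5·t^4 + 16·t^3 - 6·t^2 + 10·t. De la ecuación de la velocidad v(t) = 18·t^5 + 5·t^4 + 16·t^3 - 6·t^2 + 10·t, sustituimos t = 2 para obtener v = 780.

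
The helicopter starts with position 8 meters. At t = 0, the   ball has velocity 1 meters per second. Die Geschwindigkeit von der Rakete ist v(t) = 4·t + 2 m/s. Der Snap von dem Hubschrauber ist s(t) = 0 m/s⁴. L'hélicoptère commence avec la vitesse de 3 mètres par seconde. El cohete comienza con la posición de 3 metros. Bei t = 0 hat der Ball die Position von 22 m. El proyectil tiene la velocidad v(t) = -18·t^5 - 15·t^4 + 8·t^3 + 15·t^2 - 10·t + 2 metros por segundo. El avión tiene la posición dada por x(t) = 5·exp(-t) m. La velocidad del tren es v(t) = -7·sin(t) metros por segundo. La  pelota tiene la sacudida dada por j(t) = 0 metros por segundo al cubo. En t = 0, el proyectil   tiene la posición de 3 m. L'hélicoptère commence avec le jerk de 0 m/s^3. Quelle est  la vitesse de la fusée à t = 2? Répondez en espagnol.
Tenemos la velocidad v(t) = 4·t + 2. Sustituyendo t = 2: v(2) = 10.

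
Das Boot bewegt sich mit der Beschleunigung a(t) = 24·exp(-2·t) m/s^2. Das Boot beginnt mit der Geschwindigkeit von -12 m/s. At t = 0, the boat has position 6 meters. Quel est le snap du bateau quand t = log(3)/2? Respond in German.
Wir müssen unsere Gleichung für die Beschleunigung a(t) = 24·exp(-2·t) 2-mal ableiten. Durch Ableiten von der Beschleunigung erhalten wir den Ruck: j(t) = -48·exp(-2·t). Mit d/dt von j(t) finden wir s(t) = 96·exp(-2·t). Wir haben den Snap s(t) = 96·exp(-2·t). Durch Einsetzen von t = log(3)/2: s(log(3)/2) = 32.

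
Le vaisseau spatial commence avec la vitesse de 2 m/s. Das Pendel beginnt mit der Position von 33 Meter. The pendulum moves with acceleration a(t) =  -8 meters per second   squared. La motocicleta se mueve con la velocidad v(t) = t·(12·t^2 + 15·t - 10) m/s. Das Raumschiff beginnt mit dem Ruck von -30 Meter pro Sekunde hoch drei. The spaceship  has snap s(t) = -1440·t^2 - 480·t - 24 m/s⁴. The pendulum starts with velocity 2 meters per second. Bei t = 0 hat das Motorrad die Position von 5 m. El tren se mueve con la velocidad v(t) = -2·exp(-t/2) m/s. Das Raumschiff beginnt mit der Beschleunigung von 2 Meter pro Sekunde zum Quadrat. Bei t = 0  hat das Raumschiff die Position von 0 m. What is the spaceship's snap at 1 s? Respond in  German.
Mit s(t) = -1440·t^2 - 480·t - 24 und Einsetzen von t = 1, finden wir s = -1944.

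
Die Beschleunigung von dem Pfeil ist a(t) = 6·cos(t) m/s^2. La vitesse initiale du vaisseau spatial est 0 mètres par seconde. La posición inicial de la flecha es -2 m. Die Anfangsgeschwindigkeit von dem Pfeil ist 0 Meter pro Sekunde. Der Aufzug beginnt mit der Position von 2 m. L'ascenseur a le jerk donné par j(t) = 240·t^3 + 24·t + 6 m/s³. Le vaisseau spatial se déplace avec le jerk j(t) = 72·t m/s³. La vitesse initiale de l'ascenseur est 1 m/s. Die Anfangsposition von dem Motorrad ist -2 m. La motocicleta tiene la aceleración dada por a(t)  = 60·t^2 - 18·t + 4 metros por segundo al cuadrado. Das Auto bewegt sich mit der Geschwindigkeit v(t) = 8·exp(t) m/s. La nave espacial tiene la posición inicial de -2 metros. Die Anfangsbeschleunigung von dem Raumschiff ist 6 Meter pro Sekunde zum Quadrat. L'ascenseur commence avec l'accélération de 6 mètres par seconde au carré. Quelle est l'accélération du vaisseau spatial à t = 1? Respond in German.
Wir müssen das Integral unserer Gleichung für den Ruck j(t) = 72·t 1-mal finden. Die Stammfunktion von dem Ruck ist die Beschleunigung. Mit a(0) = 6 erhalten wir a(t) = 36·t^2 + 6. Wir haben die Beschleunigung a(t) = 36·t^2 + 6. Durch Einsetzen von t = 1: a(1) = 42.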